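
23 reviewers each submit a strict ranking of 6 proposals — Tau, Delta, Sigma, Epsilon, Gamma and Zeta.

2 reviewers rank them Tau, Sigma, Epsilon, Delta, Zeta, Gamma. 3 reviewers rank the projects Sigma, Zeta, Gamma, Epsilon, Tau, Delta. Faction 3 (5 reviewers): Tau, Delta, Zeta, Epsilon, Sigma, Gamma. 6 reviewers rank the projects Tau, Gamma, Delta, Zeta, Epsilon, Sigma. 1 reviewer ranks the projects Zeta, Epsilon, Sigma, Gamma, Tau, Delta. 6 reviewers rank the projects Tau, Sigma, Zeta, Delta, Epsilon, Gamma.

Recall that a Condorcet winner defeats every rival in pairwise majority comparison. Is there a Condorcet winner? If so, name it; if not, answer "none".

Tau

Pairwise majorities:
Tau vs Delta: 23 to 0, Tau.
Tau vs Sigma: Tau preferred on 2+5+6+6 = 19 ballots; Tau wins 19–4.
Tau vs Epsilon: Tau is ranked higher on 2+5+6+6 = 19 ballots, Epsilon on 4. Tau wins 19–4.
Tau vs Gamma: 19 to 4, Tau.
Tau vs Zeta: 2+5+6+6 = 19 for Tau, 4 for Zeta — Tau by 19–4.
Delta vs Sigma: Delta preferred on 5+6 = 11 ballots; Sigma wins 12–11.
Delta vs Epsilon: 17 to 6, Delta.
Delta vs Gamma: 2+5+6 = 13 for Delta, 10 for Gamma — Delta by 13–10.
Delta vs Zeta: 2+5+6 = 13 for Delta, 10 for Zeta — Delta by 13–10.
Sigma vs Epsilon: 11 to 12, Epsilon.
Sigma vs Gamma: Sigma preferred on 2+3+5+1+6 = 17 ballots; Sigma wins 17–6.
Sigma vs Zeta: 2+3+6 = 11 for Sigma, 12 for Zeta — Zeta by 12–11.
Epsilon vs Gamma: 2+5+1+6 = 14 for Epsilon, 9 for Gamma — Epsilon by 14–9.
Epsilon vs Zeta: Epsilon is ranked higher on 2 ballots, Zeta on 21. Zeta wins 21–2.
Gamma vs Zeta: Gamma is ranked higher on 6 ballots, Zeta on 17. Zeta wins 17–6.
Only Tau has no losses; Tau is the Condorcet winner.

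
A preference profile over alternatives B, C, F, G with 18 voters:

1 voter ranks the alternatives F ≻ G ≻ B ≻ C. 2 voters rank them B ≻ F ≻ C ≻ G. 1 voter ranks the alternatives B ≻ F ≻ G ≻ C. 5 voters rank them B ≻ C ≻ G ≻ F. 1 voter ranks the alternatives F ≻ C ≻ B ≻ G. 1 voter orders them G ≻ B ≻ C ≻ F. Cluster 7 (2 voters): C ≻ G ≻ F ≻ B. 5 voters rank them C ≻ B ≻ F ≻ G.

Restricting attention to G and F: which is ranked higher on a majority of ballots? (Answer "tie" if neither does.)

Ballots ranking G above F: 5 + 1 + 2 = 8.
Ballots ranking F above G: 18 − 8 = 10.
F wins the head-to-head 10–8.

F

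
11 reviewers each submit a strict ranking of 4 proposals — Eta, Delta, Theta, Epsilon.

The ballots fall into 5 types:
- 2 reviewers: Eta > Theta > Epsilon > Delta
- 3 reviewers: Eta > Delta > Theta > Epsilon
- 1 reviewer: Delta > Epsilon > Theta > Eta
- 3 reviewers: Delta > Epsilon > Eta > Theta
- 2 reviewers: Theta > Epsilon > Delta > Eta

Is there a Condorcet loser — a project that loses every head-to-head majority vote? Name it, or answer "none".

Pairwise majorities:
Eta–Delta: Delta 6–5.
Eta vs Theta: Eta, 8–3.
Eta vs Epsilon: 2+3 = 5 for Eta, 6 for Epsilon — Epsilon by 6–5.
Delta vs Theta: 3+1+3 = 7 for Delta, 4 for Theta — Delta by 7–4.
Delta vs Epsilon: Delta is ranked higher on 3+1+3 = 7 ballots, Epsilon on 4. Delta wins 7–4.
Theta vs Epsilon: Theta preferred on 2+3+2 = 7 ballots; Theta wins 7–4.
No project is winless: Eta beats Theta; Delta beats Eta; Theta beats Epsilon; Epsilon beats Eta. There is no Condorcet loser.

none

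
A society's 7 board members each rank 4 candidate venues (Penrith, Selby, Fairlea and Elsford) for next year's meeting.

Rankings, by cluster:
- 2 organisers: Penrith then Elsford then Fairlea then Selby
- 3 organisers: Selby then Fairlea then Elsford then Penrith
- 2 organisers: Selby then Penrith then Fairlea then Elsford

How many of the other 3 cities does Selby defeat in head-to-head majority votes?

Selby against each rival (7 organisers):
Selby–Penrith: Selby 5–2.
Selby–Fairlea: Selby 5–2.
Selby vs Elsford: Selby is ranked higher on 3+2 = 5 ballots, Elsford on 2. Selby wins 5–2.
Selby beats Penrith, Fairlea, Elsford — 3 pairwise wins.

3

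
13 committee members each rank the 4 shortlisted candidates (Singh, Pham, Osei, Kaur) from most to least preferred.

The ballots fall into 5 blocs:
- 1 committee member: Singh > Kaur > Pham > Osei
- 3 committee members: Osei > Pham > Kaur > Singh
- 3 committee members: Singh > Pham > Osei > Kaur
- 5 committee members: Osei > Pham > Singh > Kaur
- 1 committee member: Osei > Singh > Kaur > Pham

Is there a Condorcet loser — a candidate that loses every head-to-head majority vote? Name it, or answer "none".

Kaur

Head-to-head results (13 committee members):
Singh vs Pham: Pham wins 8–5.
Singh vs Osei: Osei wins 9–4.
Singh vs Kaur: Singh preferred on 1+3+5+1 = 10 ballots; Singh wins 10–3.
Pham vs Osei: 1+3 = 4 for Pham, 9 for Osei — Osei by 9–4.
Pham vs Kaur: Pham wins 11–2.
Osei vs Kaur: Osei is ranked higher on 3+3+5+1 = 12 ballots, Kaur on 1. Osei wins 12–1.
Only Kaur has no wins; Kaur is the Condorcet loser.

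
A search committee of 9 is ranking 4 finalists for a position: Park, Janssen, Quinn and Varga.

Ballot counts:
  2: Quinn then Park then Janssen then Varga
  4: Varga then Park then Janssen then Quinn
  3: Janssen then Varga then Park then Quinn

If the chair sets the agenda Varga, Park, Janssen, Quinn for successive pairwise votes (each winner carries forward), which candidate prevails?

Janssen

Round 1: Varga vs Park — 7–2, Varga advances.
Round 2: Varga vs Janssen — 4–5, Janssen advances.
Round 3: Janssen vs Quinn — 7–2, Janssen advances.
The agenda winner is Janssen.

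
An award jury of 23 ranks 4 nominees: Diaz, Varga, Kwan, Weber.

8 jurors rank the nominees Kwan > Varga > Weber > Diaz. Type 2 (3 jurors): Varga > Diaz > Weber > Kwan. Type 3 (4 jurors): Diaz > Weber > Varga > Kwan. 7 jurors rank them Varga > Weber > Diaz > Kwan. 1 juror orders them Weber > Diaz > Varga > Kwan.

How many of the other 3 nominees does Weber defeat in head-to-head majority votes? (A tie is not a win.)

Weber against each rival (23 jurors):
Weber vs Diaz: Weber preferred on 8+7+1 = 16 ballots; Weber wins 16–7.
Weber vs Varga: Weber is ranked higher on 4+1 = 5 ballots, Varga on 18. Varga wins 18–5.
Weber vs Kwan: 3+4+7+1 = 15 for Weber, 8 for Kwan — Weber by 15–8.
Weber beats Diaz, Kwan; loses to Varga — 2 pairwise wins.

2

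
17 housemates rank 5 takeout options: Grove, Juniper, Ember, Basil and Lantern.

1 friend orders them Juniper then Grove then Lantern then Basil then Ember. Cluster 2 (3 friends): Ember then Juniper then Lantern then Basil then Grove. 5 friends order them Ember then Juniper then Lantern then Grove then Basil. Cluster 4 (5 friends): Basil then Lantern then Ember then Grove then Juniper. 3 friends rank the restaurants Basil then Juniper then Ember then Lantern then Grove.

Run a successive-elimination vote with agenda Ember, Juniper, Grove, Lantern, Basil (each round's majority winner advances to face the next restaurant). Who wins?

Round 1: Ember vs Juniper — 13–4, Ember advances.
Round 2: Ember vs Grove — 16–1, Ember advances.
Round 3: Ember vs Lantern — 11–6, Ember advances.
Round 4: Ember vs Basil — 8–9, Basil advances.
Basil survives the agenda.

Basil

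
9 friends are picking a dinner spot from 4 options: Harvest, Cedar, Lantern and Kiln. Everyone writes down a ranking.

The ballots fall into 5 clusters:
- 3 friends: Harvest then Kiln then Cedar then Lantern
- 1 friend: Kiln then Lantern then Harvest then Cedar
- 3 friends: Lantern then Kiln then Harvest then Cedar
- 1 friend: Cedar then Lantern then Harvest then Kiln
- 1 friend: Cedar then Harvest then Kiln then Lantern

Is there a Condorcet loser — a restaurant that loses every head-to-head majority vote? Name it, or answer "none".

Head-to-head results (9 friends):
Harvest vs Cedar: 3+1+3 = 7 for Harvest, 2 for Cedar — Harvest by 7–2.
Harvest–Lantern: Lantern 5–4.
Harvest vs Kiln: Harvest wins 5–4.
Cedar–Lantern: Cedar 5–4.
Cedar–Kiln: Kiln 7–2.
Lantern vs Kiln: 4 to 5, Kiln.
No restaurant is winless: Harvest beats Cedar; Cedar beats Lantern; Lantern beats Harvest; Kiln beats Cedar. There is no Condorcet loser.

none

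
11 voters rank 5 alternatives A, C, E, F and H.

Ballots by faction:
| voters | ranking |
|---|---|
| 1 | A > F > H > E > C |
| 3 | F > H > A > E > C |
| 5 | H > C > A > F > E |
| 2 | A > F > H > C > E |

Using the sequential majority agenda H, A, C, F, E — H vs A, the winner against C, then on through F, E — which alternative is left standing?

Round 1: H vs A — 8–3, H advances.
Round 2: H vs C — 11–0, H advances.
Round 3: H vs F — 5–6, F advances.
Round 4: F vs E — 11–0, F advances.
F survives the agenda.

F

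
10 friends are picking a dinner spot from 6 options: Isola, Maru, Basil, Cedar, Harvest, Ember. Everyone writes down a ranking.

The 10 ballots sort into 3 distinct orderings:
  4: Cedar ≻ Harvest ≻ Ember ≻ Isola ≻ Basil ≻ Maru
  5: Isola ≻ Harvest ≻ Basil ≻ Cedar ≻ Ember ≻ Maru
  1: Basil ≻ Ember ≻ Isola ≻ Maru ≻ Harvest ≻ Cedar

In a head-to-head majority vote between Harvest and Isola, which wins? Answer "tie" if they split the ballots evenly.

Isola

Ballots ranking Harvest above Isola: 4.
Ballots ranking Isola above Harvest: 10 − 4 = 6.
Isola wins the head-to-head 6–4.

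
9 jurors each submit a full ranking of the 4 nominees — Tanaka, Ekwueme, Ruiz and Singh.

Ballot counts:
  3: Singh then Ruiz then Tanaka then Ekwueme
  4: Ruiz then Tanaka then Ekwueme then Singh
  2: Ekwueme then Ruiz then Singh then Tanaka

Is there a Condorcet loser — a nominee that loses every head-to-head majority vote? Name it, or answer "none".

Head-to-head results (9 jurors):
Tanaka vs Ekwueme: Tanaka wins 7–2.
Tanaka vs Ruiz: 0 to 9, Ruiz.
Tanaka vs Singh: Tanaka is ranked higher on 4 ballots, Singh on 5. Singh wins 5–4.
Ekwueme–Ruiz: Ruiz 7–2.
Ekwueme vs Singh: 4+2 = 6 for Ekwueme, 3 for Singh — Ekwueme by 6–3.
Ruiz vs Singh: Ruiz wins 6–3.
Each nominee has at least one pairwise win (Tanaka beats Ekwueme; Ekwueme beats Singh; Ruiz beats Tanaka; Singh beats Tanaka) — no Condorcet loser.

none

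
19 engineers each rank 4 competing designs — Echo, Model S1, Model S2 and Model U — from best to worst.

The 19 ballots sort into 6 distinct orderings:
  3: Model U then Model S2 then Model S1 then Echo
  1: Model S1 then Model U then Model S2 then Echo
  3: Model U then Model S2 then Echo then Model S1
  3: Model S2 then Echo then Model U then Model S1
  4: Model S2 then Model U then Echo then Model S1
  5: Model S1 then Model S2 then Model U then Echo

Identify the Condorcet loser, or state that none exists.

Model S1

Pairwise majorities:
Echo vs Model S1: Echo preferred on 3+3+4 = 10 ballots; Echo wins 10–9.
Echo vs Model S2: Model S2 wins 19–0.
Echo vs Model U: Model U, 16–3.
Model S1–Model S2: Model S2 13–6.
Model S1 vs Model U: Model U, 13–6.
Model S2 vs Model U: Model S2 preferred on 3+4+5 = 12 ballots; Model S2 wins 12–7.
Model S1 loses to every other design — it is the Condorcet loser.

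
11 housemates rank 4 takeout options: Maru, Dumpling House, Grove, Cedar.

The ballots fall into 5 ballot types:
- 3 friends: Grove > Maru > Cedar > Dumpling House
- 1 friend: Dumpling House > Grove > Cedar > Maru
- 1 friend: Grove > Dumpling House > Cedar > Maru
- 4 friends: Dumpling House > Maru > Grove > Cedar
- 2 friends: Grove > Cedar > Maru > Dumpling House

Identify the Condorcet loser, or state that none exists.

Cedar

Head-to-head results (11 friends):
Maru–Dumpling House: Dumpling House 6–5.
Maru vs Grove: Grove, 7–4.
Maru vs Cedar: Maru preferred on 3+4 = 7 ballots; Maru wins 7–4.
Dumpling House vs Grove: 5 to 6, Grove.
Dumpling House vs Cedar: Dumpling House wins 6–5.
Grove vs Cedar: Grove, 11–0.
Cedar loses to every other restaurant — it is the Condorcet loser.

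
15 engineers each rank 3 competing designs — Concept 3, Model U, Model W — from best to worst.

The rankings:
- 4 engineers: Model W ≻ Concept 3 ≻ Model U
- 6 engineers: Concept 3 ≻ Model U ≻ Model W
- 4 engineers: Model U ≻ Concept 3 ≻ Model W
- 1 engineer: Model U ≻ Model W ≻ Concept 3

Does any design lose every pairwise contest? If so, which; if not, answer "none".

Model W

Pairwise majorities:
Concept 3 vs Model U: Concept 3 preferred on 4+6 = 10 ballots; Concept 3 wins 10–5.
Concept 3 vs Model W: Concept 3 wins 10–5.
Model U vs Model W: Model U wins 11–4.
Model W is beaten in every head-to-head and is the Condorcet loser.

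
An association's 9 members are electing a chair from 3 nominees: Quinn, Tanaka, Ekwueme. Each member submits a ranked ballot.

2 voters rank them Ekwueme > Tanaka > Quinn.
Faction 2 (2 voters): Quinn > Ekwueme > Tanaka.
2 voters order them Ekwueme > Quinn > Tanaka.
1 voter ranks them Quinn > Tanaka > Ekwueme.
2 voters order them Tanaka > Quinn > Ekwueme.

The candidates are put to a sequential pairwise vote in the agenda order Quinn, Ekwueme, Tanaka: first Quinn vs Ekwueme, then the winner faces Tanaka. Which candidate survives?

Round 1: Quinn vs Ekwueme — 5–4, Quinn advances.
Round 2: Quinn vs Tanaka — 5–4, Quinn advances.
The agenda winner is Quinn.

Quinn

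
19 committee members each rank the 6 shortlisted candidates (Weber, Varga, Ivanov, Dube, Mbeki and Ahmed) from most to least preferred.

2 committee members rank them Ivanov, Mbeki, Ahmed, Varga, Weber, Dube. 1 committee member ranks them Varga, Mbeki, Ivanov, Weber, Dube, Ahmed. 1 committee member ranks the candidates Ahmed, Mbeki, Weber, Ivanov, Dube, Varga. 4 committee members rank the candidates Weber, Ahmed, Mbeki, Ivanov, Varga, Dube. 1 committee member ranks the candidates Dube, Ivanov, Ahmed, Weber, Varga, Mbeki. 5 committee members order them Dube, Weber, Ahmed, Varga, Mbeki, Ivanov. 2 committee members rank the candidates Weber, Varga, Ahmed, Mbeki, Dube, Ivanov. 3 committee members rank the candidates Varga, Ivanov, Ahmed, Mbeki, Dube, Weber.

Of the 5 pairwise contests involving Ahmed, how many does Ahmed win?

4

Ahmed against each rival (19 committee members):
Ahmed vs Weber: Ahmed is ranked higher on 2+1+1+3 = 7 ballots, Weber on 12. Weber wins 12–7.
Ahmed vs Varga: Ahmed wins 13–6.
Ahmed vs Ivanov: Ahmed wins 12–7.
Ahmed vs Dube: Ahmed, 12–7.
Ahmed vs Mbeki: Ahmed, 16–3.
Ahmed beats Varga, Ivanov, Dube, Mbeki; loses to Weber — 4 pairwise wins.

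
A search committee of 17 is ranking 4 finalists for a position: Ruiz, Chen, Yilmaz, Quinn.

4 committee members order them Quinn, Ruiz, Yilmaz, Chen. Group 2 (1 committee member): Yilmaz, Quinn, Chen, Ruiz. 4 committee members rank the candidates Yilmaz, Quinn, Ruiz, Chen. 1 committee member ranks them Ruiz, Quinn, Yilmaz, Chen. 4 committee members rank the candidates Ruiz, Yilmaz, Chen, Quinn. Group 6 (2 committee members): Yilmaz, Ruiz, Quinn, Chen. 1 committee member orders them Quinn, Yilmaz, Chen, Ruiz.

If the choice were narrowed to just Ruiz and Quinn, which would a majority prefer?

Ballots ranking Ruiz above Quinn: 1 + 4 + 2 = 7.
Ballots ranking Quinn above Ruiz: 17 − 7 = 10.
Quinn wins the head-to-head 10–7.

Quinn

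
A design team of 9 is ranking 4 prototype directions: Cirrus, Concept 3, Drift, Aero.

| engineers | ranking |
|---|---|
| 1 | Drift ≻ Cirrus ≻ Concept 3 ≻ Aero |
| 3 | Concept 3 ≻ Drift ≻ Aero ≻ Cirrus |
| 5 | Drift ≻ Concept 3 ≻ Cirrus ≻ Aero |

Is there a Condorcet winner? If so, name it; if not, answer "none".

Drift

Pairwise majorities:
Cirrus vs Concept 3: Concept 3, 8–1.
Cirrus vs Drift: Drift wins 9–0.
Cirrus vs Aero: Cirrus wins 6–3.
Concept 3 vs Drift: Drift wins 6–3.
Concept 3 vs Aero: Concept 3, 9–0.
Drift vs Aero: Drift wins 9–0.
Drift defeats every rival head-to-head and is the Condorcet winner.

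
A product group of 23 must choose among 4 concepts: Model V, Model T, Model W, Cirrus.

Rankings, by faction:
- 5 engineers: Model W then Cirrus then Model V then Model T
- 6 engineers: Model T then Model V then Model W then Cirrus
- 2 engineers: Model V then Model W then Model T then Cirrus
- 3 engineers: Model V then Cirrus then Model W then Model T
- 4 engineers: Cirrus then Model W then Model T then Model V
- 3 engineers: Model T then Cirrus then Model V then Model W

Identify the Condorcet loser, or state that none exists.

none

Pairwise majorities:
Model V vs Model T: Model T, 13–10.
Model V vs Model W: Model V wins 14–9.
Model V vs Cirrus: Cirrus wins 12–11.
Model T vs Model W: 6+3 = 9 for Model T, 14 for Model W — Model W by 14–9.
Model T vs Cirrus: Cirrus, 12–11.
Model W–Cirrus: Model W 13–10.
Every design wins at least one matchup (Model V beats Model W; Model T beats Model V; Model W beats Model T; Cirrus beats Model V), so there is no Condorcet loser.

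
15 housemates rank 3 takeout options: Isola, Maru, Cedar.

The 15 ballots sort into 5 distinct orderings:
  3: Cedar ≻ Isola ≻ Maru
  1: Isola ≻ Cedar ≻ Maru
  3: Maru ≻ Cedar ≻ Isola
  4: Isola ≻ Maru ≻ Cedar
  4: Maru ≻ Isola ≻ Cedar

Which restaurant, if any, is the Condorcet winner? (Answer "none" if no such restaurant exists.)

Head-to-head results (15 friends):
Isola–Maru: Isola 8–7.
Isola vs Cedar: Isola wins 9–6.
Maru–Cedar: Maru 11–4.
Isola wins every pairwise contest, so Isola is the Condorcet winner.

Isola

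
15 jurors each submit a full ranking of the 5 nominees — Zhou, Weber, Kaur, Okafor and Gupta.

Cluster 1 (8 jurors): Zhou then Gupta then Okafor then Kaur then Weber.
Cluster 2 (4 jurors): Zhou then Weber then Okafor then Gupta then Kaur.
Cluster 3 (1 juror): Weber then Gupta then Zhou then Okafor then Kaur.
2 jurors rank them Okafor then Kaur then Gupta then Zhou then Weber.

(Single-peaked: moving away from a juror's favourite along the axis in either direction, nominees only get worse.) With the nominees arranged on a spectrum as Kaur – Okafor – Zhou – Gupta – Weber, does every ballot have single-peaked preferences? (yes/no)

Axis positions: Kaur=1, Okafor=2, Zhou=3, Gupta=4, Weber=5.
Cluster 1 (peak Zhou at position 3): ranking walks positions 3-4-2-1-5, expanding outward from the peak — single-peaked.
Cluster 2: ranking walks positions 3-5-2-4-1; Weber is ranked above Gupta even though Gupta lies between Weber and the peak Zhou on the axis — preferences dip and rise again. Not single-peaked.
Cluster 3 (peak Weber at position 5): ranking walks positions 5-4-3-2-1, expanding outward from the peak — single-peaked.
Cluster 4: ranking walks positions 2-1-4-3-5; Gupta is ranked above Zhou even though Zhou lies between Gupta and the peak Okafor on the axis — preferences dip and rise again. Not single-peaked.
Cluster 2 violates single-peakedness, so the profile is not single-peaked on this axis.

no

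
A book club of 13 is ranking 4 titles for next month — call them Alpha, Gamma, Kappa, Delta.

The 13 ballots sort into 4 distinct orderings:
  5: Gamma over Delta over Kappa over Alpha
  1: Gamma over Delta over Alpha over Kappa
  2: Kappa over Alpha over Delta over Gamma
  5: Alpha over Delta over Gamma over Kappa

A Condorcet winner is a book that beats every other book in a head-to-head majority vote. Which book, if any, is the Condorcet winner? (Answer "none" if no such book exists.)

Head-to-head results (13 members):
Alpha vs Gamma: Alpha preferred on 2+5 = 7 ballots; Alpha wins 7–6.
Alpha vs Kappa: 1+5 = 6 for Alpha, 7 for Kappa — Kappa by 7–6.
Alpha vs Delta: Alpha, 7–6.
Gamma–Kappa: Gamma 11–2.
Gamma vs Delta: Gamma is ranked higher on 5+1 = 6 ballots, Delta on 7. Delta wins 7–6.
Kappa–Delta: Delta 11–2.
Every book loses at least once (Alpha loses to Kappa; Gamma loses to Alpha; Kappa loses to Gamma; Delta loses to Alpha). The majority relation contains the cycle Alpha → Gamma → Kappa → Alpha, so there is no Condorcet winner.

none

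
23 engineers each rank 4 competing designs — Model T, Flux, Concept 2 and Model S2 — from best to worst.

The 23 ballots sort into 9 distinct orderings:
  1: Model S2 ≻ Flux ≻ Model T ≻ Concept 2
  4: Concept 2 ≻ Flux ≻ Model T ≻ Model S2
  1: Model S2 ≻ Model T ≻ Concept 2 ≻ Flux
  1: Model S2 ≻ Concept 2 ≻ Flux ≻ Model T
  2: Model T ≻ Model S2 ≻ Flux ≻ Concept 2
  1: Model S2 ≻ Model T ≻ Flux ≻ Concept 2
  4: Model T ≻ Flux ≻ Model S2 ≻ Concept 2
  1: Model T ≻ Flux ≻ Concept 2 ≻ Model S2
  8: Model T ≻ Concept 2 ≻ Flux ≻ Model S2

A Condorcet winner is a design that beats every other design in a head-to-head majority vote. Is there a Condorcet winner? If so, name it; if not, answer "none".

Pairwise majorities:
Model T–Flux: Model T 17–6.
Model T vs Concept 2: Model T, 18–5.
Model T vs Model S2: Model T, 19–4.
Flux vs Concept 2: Concept 2, 14–9.
Flux–Model S2: Flux 17–6.
Concept 2–Model S2: Concept 2 13–10.
Model T defeats every rival head-to-head and is the Condorcet winner.

Model T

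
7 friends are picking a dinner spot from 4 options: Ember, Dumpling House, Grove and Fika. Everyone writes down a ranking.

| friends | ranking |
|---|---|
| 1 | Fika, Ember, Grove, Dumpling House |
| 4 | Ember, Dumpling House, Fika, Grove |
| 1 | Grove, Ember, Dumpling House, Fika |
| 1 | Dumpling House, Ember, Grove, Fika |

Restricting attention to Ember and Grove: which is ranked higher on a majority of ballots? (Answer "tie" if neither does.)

Ballots ranking Ember above Grove: 1 + 4 + 1 = 6.
Ballots ranking Grove above Ember: 7 − 6 = 1.
Ember wins the head-to-head 6–1.

Ember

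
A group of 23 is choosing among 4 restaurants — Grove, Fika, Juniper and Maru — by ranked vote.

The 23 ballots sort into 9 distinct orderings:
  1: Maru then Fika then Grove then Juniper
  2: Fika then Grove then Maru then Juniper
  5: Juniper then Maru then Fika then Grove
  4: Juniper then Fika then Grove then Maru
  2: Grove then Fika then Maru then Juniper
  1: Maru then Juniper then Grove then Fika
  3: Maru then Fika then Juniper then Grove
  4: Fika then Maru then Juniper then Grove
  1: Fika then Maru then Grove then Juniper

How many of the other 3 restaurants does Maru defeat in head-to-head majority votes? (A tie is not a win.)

2

Maru against each rival (23 friends):
Maru vs Grove: Maru wins 15–8.
Maru vs Fika: Maru preferred on 1+5+1+3 = 10 ballots; Fika wins 13–10.
Maru vs Juniper: 14 to 9, Maru.
Maru beats Grove, Juniper; loses to Fika — 2 pairwise wins.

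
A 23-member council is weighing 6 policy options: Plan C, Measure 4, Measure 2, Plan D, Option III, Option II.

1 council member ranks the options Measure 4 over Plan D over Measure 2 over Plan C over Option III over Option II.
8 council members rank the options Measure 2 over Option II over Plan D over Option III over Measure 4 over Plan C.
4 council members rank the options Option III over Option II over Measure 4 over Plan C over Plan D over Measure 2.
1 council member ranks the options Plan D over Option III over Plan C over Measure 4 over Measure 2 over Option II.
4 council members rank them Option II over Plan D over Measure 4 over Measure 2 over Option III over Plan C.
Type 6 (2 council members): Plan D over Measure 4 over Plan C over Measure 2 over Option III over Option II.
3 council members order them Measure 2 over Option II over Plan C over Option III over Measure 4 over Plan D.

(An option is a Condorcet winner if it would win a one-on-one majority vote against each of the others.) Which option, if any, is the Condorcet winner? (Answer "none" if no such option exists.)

Pairwise majorities:
Plan C vs Measure 4: Measure 4, 19–4.
Plan C vs Measure 2: Measure 2 wins 16–7.
Plan C–Plan D: Plan D 16–7.
Plan C–Option III: Option III 17–6.
Plan C vs Option II: Option II, 19–4.
Measure 4 vs Measure 2: Measure 4 wins 12–11.
Measure 4 vs Plan D: Plan D, 15–8.
Measure 4 vs Option III: Option III, 16–7.
Measure 4 vs Option II: Option II wins 19–4.
Measure 2–Plan D: Plan D 12–11.
Measure 2 vs Option III: Measure 2, 18–5.
Measure 2 vs Option II: Measure 2, 15–8.
Plan D vs Option III: Plan D, 16–7.
Plan D vs Option II: Option II, 19–4.
Option III–Option II: Option II 15–8.
Every option loses at least once (Plan C loses to Measure 4; Measure 4 loses to Plan D; Measure 2 loses to Measure 4; Plan D loses to Option II; Option III loses to Measure 2; Option II loses to Measure 2). The majority relation contains the cycle Measure 4 > Measure 2 > Option III > Measure 4, so there is no Condorcet winner.

none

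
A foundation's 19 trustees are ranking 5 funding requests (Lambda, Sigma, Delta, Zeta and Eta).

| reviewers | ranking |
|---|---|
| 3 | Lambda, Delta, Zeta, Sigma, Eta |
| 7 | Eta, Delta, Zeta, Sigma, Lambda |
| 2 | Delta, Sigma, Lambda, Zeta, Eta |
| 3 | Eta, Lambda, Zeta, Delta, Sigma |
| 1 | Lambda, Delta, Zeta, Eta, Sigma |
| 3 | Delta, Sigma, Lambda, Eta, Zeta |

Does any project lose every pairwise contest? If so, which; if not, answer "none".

none

Head-to-head results (19 reviewers):
Lambda vs Sigma: 3+3+1 = 7 for Lambda, 12 for Sigma — Sigma by 12–7.
Lambda vs Delta: Delta, 12–7.
Lambda vs Zeta: Lambda, 12–7.
Lambda vs Eta: Lambda preferred on 3+2+1+3 = 9 ballots; Eta wins 10–9.
Sigma vs Delta: Delta, 19–0.
Sigma vs Zeta: Sigma preferred on 2+3 = 5 ballots; Zeta wins 14–5.
Sigma vs Eta: Sigma is ranked higher on 3+2+3 = 8 ballots, Eta on 11. Eta wins 11–8.
Delta vs Zeta: 16 to 3, Delta.
Delta vs Eta: 9 to 10, Eta.
Zeta vs Eta: Eta, 13–6.
Each project has at least one pairwise win (Lambda beats Zeta; Sigma beats Lambda; Delta beats Lambda; Zeta beats Sigma; Eta beats Lambda) — no Condorcet loser.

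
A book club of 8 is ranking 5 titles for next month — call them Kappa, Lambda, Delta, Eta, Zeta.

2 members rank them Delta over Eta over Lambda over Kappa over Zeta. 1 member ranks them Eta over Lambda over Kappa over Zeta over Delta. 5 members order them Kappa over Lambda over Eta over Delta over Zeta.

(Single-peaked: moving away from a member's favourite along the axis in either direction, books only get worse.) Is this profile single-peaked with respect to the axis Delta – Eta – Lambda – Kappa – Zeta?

Axis positions: Delta=1, Eta=2, Lambda=3, Kappa=4, Zeta=5.
Group 1 (peak Delta at position 1): ranking walks positions 1-2-3-4-5, expanding outward from the peak — single-peaked.
Group 2 (peak Eta at position 2): ranking walks positions 2-3-4-5-1, expanding outward from the peak — single-peaked.
Group 3 (peak Kappa at position 4): ranking walks positions 4-3-2-1-5, expanding outward from the peak — single-peaked.
Every ranking is single-peaked on this axis.

yes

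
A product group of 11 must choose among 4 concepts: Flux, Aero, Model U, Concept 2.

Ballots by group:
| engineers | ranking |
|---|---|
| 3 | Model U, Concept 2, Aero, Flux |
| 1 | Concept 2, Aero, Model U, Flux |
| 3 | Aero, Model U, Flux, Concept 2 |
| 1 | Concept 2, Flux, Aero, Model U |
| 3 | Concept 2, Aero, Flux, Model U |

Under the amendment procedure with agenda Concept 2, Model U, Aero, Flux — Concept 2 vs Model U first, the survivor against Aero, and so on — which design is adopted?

Round 1: Concept 2 vs Model U — 5–6, Model U advances.
Round 2: Model U vs Aero — 3–8, Aero advances.
Round 3: Aero vs Flux — 10–1, Aero advances.
The agenda winner is Aero.

Aero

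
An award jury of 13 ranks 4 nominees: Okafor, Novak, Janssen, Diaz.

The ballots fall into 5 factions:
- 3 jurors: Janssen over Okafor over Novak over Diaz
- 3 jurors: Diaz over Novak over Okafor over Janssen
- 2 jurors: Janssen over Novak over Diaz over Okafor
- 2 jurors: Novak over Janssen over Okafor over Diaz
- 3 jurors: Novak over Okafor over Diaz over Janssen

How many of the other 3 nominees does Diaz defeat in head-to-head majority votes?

Diaz against each rival (13 jurors):
Diaz vs Okafor: Okafor wins 8–5.
Diaz vs Novak: Novak wins 10–3.
Diaz vs Janssen: Diaz is ranked higher on 3+3 = 6 ballots, Janssen on 7. Janssen wins 7–6.
Diaz beats no one; loses to Okafor, Novak, Janssen — 0 pairwise wins.

0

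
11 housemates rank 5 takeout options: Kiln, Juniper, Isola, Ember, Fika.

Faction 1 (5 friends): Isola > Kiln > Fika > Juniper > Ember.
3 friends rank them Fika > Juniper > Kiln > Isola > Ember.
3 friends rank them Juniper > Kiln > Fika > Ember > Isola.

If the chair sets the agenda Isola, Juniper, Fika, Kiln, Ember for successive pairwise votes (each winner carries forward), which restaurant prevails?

Round 1: Isola vs Juniper — 5–6, Juniper advances.
Round 2: Juniper vs Fika — 3–8, Fika advances.
Round 3: Fika vs Kiln — 3–8, Kiln advances.
Round 4: Kiln vs Ember — 11–0, Kiln advances.
Kiln survives the agenda.

Kiln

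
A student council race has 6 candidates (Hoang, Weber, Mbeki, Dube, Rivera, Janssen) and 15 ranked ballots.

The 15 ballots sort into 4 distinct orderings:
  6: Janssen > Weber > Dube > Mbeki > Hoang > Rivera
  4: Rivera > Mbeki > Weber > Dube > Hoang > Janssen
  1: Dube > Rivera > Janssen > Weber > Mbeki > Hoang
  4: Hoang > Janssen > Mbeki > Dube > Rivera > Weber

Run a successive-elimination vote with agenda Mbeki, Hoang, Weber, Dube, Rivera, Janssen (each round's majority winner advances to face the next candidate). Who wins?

Round 1: Mbeki vs Hoang — 11–4, Mbeki advances.
Round 2: Mbeki vs Weber — 8–7, Mbeki advances.
Round 3: Mbeki vs Dube — 8–7, Mbeki advances.
Round 4: Mbeki vs Rivera — 10–5, Mbeki advances.
Round 5: Mbeki vs Janssen — 4–11, Janssen advances.
The agenda winner is Janssen.

Janssen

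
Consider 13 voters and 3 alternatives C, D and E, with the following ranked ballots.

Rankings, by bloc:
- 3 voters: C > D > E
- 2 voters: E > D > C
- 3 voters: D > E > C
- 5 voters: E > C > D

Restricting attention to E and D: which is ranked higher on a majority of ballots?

E

Ballots ranking E above D: 2 + 5 = 7.
Ballots ranking D above E: 13 − 7 = 6.
E wins the head-to-head 7–6.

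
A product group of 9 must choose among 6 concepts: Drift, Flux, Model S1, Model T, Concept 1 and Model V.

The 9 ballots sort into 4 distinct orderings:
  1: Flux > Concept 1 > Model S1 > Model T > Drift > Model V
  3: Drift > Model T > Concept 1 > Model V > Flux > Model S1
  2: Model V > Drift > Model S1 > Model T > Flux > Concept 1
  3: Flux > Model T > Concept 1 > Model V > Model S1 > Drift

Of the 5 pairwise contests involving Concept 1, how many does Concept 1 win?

Concept 1 against each rival (9 engineers):
Concept 1 vs Drift: Drift, 5–4.
Concept 1 vs Flux: Concept 1 preferred on 3 ballots; Flux wins 6–3.
Concept 1 vs Model S1: 1+3+3 = 7 for Concept 1, 2 for Model S1 — Concept 1 by 7–2.
Concept 1 vs Model T: Concept 1 is ranked higher on 1 ballot, Model T on 8. Model T wins 8–1.
Concept 1 vs Model V: 7 to 2, Concept 1.
Concept 1 beats Model S1, Model V; loses to Drift, Flux, Model T — 2 pairwise wins.

2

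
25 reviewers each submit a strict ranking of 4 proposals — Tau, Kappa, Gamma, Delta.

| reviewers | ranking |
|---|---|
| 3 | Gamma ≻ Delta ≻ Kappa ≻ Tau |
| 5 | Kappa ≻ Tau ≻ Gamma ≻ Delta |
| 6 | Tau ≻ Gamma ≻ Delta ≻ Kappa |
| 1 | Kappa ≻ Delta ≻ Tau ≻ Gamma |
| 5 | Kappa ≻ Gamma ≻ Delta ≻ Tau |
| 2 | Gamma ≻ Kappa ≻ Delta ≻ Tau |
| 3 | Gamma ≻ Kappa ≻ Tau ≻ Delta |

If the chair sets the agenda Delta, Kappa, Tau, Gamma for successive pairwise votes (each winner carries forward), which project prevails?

Round 1: Delta vs Kappa — 9–16, Kappa advances.
Round 2: Kappa vs Tau — 19–6, Kappa advances.
Round 3: Kappa vs Gamma — 11–14, Gamma advances.
The agenda winner is Gamma.

Gamma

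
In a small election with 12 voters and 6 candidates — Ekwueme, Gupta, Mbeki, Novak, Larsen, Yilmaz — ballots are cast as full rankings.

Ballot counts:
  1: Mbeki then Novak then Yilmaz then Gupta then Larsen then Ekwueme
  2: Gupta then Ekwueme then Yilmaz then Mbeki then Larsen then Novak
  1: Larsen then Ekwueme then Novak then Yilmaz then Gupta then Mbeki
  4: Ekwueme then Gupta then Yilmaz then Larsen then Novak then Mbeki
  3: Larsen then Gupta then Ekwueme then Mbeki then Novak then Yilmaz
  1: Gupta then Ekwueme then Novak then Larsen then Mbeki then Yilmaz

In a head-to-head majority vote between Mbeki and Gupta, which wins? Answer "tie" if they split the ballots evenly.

Ballots ranking Mbeki above Gupta: 1.
Ballots ranking Gupta above Mbeki: 12 − 1 = 11.
Gupta wins the head-to-head 11–1.

Gupta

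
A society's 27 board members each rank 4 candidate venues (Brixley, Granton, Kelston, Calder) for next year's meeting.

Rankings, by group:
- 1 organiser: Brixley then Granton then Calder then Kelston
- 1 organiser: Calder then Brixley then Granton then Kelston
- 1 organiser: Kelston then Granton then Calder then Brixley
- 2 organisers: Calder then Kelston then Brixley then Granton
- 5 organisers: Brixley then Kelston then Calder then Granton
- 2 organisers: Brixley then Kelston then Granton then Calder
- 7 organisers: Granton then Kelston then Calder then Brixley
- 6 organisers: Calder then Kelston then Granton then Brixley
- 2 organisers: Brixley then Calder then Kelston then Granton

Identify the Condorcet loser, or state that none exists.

Head-to-head results (27 organisers):
Brixley vs Granton: Brixley is ranked higher on 1+1+2+5+2+2 = 13 ballots, Granton on 14. Granton wins 14–13.
Brixley vs Kelston: Brixley preferred on 1+1+5+2+2 = 11 ballots; Kelston wins 16–11.
Brixley–Calder: Calder 17–10.
Granton vs Kelston: Kelston, 18–9.
Granton vs Calder: 1+1+2+7 = 11 for Granton, 16 for Calder — Calder by 16–11.
Kelston vs Calder: 1+5+2+7 = 15 for Kelston, 12 for Calder — Kelston by 15–12.
Only Brixley has no wins; Brixley is the Condorcet loser.

Brixley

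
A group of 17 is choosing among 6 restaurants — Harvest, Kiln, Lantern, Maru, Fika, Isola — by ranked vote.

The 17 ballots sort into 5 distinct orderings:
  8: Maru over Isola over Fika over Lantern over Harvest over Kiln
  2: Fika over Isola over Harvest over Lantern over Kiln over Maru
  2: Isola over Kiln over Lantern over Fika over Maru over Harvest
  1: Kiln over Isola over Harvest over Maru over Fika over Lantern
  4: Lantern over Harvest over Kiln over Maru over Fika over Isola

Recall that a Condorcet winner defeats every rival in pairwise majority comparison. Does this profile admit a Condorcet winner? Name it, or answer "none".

none

Check each pair by majority over 17 ballots:
Harvest vs Kiln: 14 to 3, Harvest.
Harvest vs Lantern: Harvest preferred on 2+1 = 3 ballots; Lantern wins 14–3.
Harvest vs Maru: 2+1+4 = 7 for Harvest, 10 for Maru — Maru by 10–7.
Harvest vs Fika: 1+4 = 5 for Harvest, 12 for Fika — Fika by 12–5.
Harvest vs Isola: Harvest is ranked higher on 4 ballots, Isola on 13. Isola wins 13–4.
Kiln vs Lantern: 3 to 14, Lantern.
Kiln vs Maru: 9 to 8, Kiln.
Kiln vs Fika: Kiln is ranked higher on 2+1+4 = 7 ballots, Fika on 10. Fika wins 10–7.
Kiln vs Isola: Kiln preferred on 1+4 = 5 ballots; Isola wins 12–5.
Lantern vs Maru: 8 to 9, Maru.
Lantern vs Fika: Lantern is ranked higher on 2+4 = 6 ballots, Fika on 11. Fika wins 11–6.
Lantern vs Isola: Lantern is ranked higher on 4 ballots, Isola on 13. Isola wins 13–4.
Maru vs Fika: 8+1+4 = 13 for Maru, 4 for Fika — Maru by 13–4.
Maru vs Isola: Maru is ranked higher on 8+4 = 12 ballots, Isola on 5. Maru wins 12–5.
Fika vs Isola: 6 to 11, Isola.
Each restaurant drops at least one matchup (Harvest loses to Lantern; Kiln loses to Harvest; Lantern loses to Maru; Maru loses to Kiln; Fika loses to Maru; Isola loses to Maru); the cycle Harvest beats Kiln beats Maru beats Harvest rules out a Condorcet winner.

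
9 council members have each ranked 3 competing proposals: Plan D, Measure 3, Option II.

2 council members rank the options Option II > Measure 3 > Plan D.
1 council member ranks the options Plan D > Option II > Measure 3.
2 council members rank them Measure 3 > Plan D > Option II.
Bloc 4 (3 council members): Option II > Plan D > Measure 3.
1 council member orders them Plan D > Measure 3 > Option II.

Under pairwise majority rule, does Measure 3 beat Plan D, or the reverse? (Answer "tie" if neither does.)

Ballots ranking Measure 3 above Plan D: 2 + 2 = 4.
Ballots ranking Plan D above Measure 3: 9 − 4 = 5.
Plan D wins the head-to-head 5–4.

Plan D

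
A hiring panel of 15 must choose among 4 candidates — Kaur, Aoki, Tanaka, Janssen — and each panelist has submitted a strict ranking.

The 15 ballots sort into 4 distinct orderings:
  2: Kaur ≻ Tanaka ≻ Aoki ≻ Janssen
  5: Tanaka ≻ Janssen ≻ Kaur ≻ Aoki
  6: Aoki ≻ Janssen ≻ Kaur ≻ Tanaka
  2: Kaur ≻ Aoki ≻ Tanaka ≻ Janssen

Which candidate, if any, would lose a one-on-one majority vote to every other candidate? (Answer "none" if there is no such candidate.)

none

Pairwise majorities:
Kaur vs Aoki: Kaur wins 9–6.
Kaur vs Tanaka: 2+6+2 = 10 for Kaur, 5 for Tanaka — Kaur by 10–5.
Kaur vs Janssen: Kaur preferred on 2+2 = 4 ballots; Janssen wins 11–4.
Aoki vs Tanaka: 8 to 7, Aoki.
Aoki vs Janssen: 2+6+2 = 10 for Aoki, 5 for Janssen — Aoki by 10–5.
Tanaka vs Janssen: Tanaka, 9–6.
No candidate is winless: Kaur beats Aoki; Aoki beats Tanaka; Tanaka beats Janssen; Janssen beats Kaur. There is no Condorcet loser.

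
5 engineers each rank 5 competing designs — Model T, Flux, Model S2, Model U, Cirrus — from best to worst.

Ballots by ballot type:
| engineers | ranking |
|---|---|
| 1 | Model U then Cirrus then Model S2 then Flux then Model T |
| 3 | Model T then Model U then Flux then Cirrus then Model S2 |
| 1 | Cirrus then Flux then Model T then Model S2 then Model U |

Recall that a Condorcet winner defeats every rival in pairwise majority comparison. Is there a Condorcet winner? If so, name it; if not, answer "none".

Model T

Head-to-head results (5 engineers):
Model T vs Flux: Model T preferred on 3 ballots; Model T wins 3–2.
Model T–Model S2: Model T 4–1.
Model T–Model U: Model T 4–1.
Model T vs Cirrus: 3 to 2, Model T.
Flux vs Model S2: Flux is ranked higher on 3+1 = 4 ballots, Model S2 on 1. Flux wins 4–1.
Flux–Model U: Model U 4–1.
Flux vs Cirrus: Flux preferred on 3 ballots; Flux wins 3–2.
Model S2 vs Model U: Model U wins 4–1.
Model S2 vs Cirrus: 0 to 5, Cirrus.
Model U vs Cirrus: 1+3 = 4 for Model U, 1 for Cirrus — Model U by 4–1.
Model T defeats every rival head-to-head and is the Condorcet winner.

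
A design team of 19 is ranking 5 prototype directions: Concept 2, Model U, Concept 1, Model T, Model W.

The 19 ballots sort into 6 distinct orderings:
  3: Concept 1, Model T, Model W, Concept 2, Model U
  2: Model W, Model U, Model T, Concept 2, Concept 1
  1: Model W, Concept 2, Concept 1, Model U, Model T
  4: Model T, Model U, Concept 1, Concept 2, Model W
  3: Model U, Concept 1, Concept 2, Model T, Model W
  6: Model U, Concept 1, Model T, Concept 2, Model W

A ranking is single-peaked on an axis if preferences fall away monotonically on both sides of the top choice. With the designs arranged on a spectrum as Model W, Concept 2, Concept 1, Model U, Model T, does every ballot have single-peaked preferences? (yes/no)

no

Axis positions: Model W=1, Concept 2=2, Concept 1=3, Model U=4, Model T=5.
Group 1: ranking walks positions 3-5-1-2-4; Model T is ranked above Model U even though Model U lies between Model T and the peak Concept 1 on the axis — preferences dip and rise again. Not single-peaked.
Group 2: ranking walks positions 1-4-5-2-3; Model U is ranked above Concept 2 even though Concept 2 lies between Model U and the peak Model W on the axis — preferences dip and rise again. Not single-peaked.
Group 3 (peak Model W at position 1): ranking walks positions 1-2-3-4-5, expanding outward from the peak — single-peaked.
Group 4 (peak Model T at position 5): ranking walks positions 5-4-3-2-1, expanding outward from the peak — single-peaked.
Group 5 (peak Model U at position 4): ranking walks positions 4-3-2-5-1, expanding outward from the peak — single-peaked.
Group 6 (peak Model U at position 4): ranking walks positions 4-3-5-2-1, expanding outward from the peak — single-peaked.
Group 1 violates single-peakedness, so the profile is not single-peaked on this axis.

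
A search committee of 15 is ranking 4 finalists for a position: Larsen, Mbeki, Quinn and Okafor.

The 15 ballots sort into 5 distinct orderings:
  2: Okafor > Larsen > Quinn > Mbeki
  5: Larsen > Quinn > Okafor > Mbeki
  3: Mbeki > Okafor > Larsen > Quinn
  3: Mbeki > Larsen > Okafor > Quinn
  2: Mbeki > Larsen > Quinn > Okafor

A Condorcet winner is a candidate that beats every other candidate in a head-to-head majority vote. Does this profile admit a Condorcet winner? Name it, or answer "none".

Head-to-head results (15 committee members):
Larsen vs Mbeki: Mbeki, 8–7.
Larsen vs Quinn: Larsen preferred on 2+5+3+3+2 = 15 ballots; Larsen wins 15–0.
Larsen vs Okafor: Larsen is ranked higher on 5+3+2 = 10 ballots, Okafor on 5. Larsen wins 10–5.
Mbeki vs Quinn: Mbeki preferred on 3+3+2 = 8 ballots; Mbeki wins 8–7.
Mbeki vs Okafor: Mbeki, 8–7.
Quinn vs Okafor: Okafor wins 8–7.
Mbeki defeats every rival head-to-head and is the Condorcet winner.

Mbeki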